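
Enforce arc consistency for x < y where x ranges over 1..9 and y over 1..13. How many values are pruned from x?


For the constraint x < y, x needs a supporting value in y's domain.
x can be at most 12 (one less than y's maximum).
Valid x values from domain: 9 out of 9.
Pruned = 9 - 9 = 0.

0


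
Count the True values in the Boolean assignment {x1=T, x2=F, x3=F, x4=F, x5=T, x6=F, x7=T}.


The weight is the number of variables assigned True.
True variables: x1, x5, x7.
Weight = 3.

3


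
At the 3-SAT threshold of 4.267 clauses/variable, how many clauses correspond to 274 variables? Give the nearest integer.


The 3-SAT phase transition occurs at approximately 4.267 clauses per variable.
m = 4.267 * 274 = 1169.158.
Rounded to nearest integer: 1169.

1169


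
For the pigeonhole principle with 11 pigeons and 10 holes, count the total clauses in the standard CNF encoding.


The PHP encoding has two parts:
1) At-least-one-hole clauses: 11 (one per pigeon, each with 10 literals).
2) At-most-one-pigeon-per-hole clauses: 10 holes * C(11,2) = 10 * 55 = 550.
Total clauses = 11 + 550 = 561.

561


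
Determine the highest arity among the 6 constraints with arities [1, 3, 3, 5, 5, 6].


The arities are: 1, 3, 3, 5, 5, 6.
Scan for the maximum value.
Maximum arity = 6.

6


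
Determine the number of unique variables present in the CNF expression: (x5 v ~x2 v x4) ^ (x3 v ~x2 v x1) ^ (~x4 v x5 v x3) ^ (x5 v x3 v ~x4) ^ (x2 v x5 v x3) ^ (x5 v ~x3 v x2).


Identify each distinct variable in the formula.
Variables found: x1, x2, x3, x4, x5.
Total distinct variables = 5.

5


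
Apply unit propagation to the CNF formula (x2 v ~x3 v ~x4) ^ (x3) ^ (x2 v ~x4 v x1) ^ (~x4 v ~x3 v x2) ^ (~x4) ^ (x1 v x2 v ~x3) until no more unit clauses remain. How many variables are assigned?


Unit propagation repeatedly assigns the literal in any unit clause, then simplifies.
Assignments in order: x3 = T, x4 = F.
No further unit clauses remain.
Total variables assigned = 2.

2


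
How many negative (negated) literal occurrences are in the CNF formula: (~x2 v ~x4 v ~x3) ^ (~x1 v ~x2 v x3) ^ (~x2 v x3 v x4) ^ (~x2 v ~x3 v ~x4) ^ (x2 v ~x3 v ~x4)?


Scan each clause for negated literals.
Clause 1: 3 negative; Clause 2: 2 negative; Clause 3: 1 negative; Clause 4: 3 negative; Clause 5: 2 negative.
Total negative literal occurrences = 11.

11


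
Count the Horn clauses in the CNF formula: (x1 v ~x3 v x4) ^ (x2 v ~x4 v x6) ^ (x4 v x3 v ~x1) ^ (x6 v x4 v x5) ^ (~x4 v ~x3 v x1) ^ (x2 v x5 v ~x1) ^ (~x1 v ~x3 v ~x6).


A Horn clause has at most one positive literal.
Clause 1: 2 positive lit(s) -> not Horn
Clause 2: 2 positive lit(s) -> not Horn
Clause 3: 2 positive lit(s) -> not Horn
Clause 4: 3 positive lit(s) -> not Horn
Clause 5: 1 positive lit(s) -> Horn
Clause 6: 2 positive lit(s) -> not Horn
Clause 7: 0 positive lit(s) -> Horn
Total Horn clauses = 2.

2


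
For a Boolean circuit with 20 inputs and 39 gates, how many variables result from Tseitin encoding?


The Tseitin transformation introduces one auxiliary variable per gate.
Total variables = inputs + gates = 20 + 39 = 59.

59


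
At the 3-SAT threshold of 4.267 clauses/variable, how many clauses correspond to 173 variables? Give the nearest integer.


The 3-SAT phase transition occurs at approximately 4.267 clauses per variable.
m = 4.267 * 173 = 738.191.
Rounded to nearest integer: 738.

738


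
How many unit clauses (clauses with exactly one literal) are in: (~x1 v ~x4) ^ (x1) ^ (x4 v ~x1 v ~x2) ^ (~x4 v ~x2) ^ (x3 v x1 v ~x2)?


A unit clause contains exactly one literal.
Unit clauses found: (x1).
Count = 1.

1


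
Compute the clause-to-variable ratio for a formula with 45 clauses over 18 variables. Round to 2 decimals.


Clause-to-variable ratio = clauses / variables.
45 / 18 = 2.5.

2.5


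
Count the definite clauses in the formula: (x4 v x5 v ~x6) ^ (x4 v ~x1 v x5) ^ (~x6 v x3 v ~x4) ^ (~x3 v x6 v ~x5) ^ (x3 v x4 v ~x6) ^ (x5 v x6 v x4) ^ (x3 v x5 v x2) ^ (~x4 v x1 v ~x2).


A definite clause has exactly one positive literal.
Clause 1: 2 positive -> not definite
Clause 2: 2 positive -> not definite
Clause 3: 1 positive -> definite
Clause 4: 1 positive -> definite
Clause 5: 2 positive -> not definite
Clause 6: 3 positive -> not definite
Clause 7: 3 positive -> not definite
Clause 8: 1 positive -> definite
Definite clause count = 3.

3


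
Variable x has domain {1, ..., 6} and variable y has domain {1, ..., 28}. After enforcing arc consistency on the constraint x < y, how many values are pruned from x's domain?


For the constraint x < y, x needs a supporting value in y's domain.
x can be at most 27 (one less than y's maximum).
Valid x values from domain: 6 out of 6.
Pruned = 6 - 6 = 0.

0


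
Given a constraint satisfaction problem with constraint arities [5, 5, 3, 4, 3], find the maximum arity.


The arities are: 5, 5, 3, 4, 3.
Scan for the maximum value.
Maximum arity = 5.

5


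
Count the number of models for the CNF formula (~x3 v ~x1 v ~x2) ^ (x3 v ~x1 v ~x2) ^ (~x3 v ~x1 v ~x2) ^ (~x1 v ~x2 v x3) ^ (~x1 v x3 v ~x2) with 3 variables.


Enumerate all 8 truth assignments over 3 variables.
Test each against every clause.
Satisfying assignments found: 6.

6


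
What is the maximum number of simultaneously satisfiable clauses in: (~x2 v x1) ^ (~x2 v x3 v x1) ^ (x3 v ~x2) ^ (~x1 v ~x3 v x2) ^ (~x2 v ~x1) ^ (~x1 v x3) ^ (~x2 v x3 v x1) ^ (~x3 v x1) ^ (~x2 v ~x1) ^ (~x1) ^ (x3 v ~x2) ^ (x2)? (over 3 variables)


Enumerate all 8 truth assignments.
For each, count how many of the 12 clauses are satisfied.
The formula is not fully satisfiable, so the maximum is below 12.
Maximum simultaneously satisfiable clauses = 11.

11


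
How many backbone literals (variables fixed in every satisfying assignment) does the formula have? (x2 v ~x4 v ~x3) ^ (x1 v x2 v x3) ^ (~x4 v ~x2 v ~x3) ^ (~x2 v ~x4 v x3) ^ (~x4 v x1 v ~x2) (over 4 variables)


Find all satisfying assignments: 8 model(s).
Check which variables have the same value in every model.
No variable is fixed across all models.
Backbone size = 0.

0


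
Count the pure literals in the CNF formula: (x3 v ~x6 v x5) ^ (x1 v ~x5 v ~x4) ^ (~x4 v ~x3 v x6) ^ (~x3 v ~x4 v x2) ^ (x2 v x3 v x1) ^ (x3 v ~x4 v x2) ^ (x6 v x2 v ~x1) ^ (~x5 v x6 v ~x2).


A pure literal appears in only one polarity across all clauses.
Pure literals: x4 (negative only).
Count = 1.

1


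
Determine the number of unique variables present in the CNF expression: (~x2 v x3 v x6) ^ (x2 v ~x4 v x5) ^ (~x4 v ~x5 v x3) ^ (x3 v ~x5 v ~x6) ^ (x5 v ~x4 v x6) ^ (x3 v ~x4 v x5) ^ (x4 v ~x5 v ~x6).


Identify each distinct variable in the formula.
Variables found: x2, x3, x4, x5, x6.
Total distinct variables = 5.

5


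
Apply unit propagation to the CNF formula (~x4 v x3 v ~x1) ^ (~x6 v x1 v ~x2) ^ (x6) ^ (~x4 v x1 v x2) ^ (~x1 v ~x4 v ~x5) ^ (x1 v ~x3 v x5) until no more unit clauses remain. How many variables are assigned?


Unit propagation repeatedly assigns the literal in any unit clause, then simplifies.
Assignments in order: x6 = T.
No further unit clauses remain.
Total variables assigned = 1.

1


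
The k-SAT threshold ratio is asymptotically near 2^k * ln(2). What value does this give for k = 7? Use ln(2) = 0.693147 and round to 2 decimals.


Using the asymptotic formula: threshold ~ 2^k * ln(2).
2^7 = 128.
128 * 0.693147 = 88.72.

88.72


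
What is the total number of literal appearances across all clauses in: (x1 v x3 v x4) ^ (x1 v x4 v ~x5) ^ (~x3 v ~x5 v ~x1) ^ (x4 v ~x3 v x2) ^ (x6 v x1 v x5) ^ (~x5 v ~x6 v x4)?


Clause lengths: 3, 3, 3, 3, 3, 3.
Sum = 3 + 3 + 3 + 3 + 3 + 3 = 18.

18


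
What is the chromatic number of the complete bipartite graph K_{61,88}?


K_{61,88} is bipartite by definition: the two parts are independent sets, with every edge crossing between them.
Color all vertices in one part with color 1 and all vertices in the other part with color 2.
Since the graph has at least one edge, one color does not suffice.
Chromatic number = 2.

2


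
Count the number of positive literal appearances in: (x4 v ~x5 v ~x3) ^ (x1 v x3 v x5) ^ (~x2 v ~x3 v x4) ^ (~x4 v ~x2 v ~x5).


Scan each clause for unnegated literals.
Clause 1: 1 positive; Clause 2: 3 positive; Clause 3: 1 positive; Clause 4: 0 positive.
Total positive literal occurrences = 5.

5


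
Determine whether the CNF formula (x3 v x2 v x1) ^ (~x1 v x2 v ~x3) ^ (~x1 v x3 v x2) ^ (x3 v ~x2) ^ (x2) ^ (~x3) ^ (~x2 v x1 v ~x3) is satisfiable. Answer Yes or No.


Check all 8 possible truth assignments.
Number of satisfying assignments found: 0.
The formula is unsatisfiable.

No


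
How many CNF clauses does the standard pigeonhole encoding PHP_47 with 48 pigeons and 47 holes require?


The PHP encoding has two parts:
1) At-least-one-hole clauses: 48 (one per pigeon, each with 47 literals).
2) At-most-one-pigeon-per-hole clauses: 47 holes * C(48,2) = 47 * 1128 = 53016.
Total clauses = 48 + 53016 = 53064.

53064


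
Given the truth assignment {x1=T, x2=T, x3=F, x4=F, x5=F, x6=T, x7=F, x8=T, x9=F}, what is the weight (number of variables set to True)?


The weight is the number of variables assigned True.
True variables: x1, x2, x6, x8.
Weight = 4.

4


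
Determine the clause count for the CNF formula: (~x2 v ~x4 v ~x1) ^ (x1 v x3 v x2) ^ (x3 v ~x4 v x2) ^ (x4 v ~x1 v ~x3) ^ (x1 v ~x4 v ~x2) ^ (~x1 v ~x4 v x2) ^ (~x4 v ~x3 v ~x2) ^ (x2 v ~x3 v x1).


Each group enclosed in parentheses joined by ^ is one clause.
Counting the conjuncts: 8 clauses.

8


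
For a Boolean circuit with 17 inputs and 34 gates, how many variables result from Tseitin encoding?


The Tseitin transformation introduces one auxiliary variable per gate.
Total variables = inputs + gates = 17 + 34 = 51.

51


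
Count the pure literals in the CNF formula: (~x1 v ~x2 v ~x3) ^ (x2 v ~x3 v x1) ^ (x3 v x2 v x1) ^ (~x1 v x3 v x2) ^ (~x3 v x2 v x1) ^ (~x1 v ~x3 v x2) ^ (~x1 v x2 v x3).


A pure literal appears in only one polarity across all clauses.
No pure literals found.
Count = 0.

0


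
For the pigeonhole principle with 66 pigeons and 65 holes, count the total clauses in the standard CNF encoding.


The PHP encoding has two parts:
1) At-least-one-hole clauses: 66 (one per pigeon, each with 65 literals).
2) At-most-one-pigeon-per-hole clauses: 65 holes * C(66,2) = 65 * 2145 = 139425.
Total clauses = 66 + 139425 = 139491.

139491


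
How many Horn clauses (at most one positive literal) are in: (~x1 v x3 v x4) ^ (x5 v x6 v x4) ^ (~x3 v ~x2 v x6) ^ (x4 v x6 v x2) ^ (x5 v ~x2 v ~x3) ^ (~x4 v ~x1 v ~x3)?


A Horn clause has at most one positive literal.
Clause 1: 2 positive lit(s) -> not Horn
Clause 2: 3 positive lit(s) -> not Horn
Clause 3: 1 positive lit(s) -> Horn
Clause 4: 3 positive lit(s) -> not Horn
Clause 5: 1 positive lit(s) -> Horn
Clause 6: 0 positive lit(s) -> Horn
Total Horn clauses = 3.

3


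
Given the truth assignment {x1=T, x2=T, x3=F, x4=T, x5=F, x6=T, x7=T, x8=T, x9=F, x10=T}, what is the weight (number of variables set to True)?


The weight is the number of variables assigned True.
True variables: x1, x2, x4, x6, x7, x8, x10.
Weight = 7.

7


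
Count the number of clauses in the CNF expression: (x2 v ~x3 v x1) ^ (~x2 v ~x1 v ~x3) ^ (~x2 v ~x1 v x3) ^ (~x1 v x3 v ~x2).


Each group enclosed in parentheses joined by ^ is one clause.
Counting the conjuncts: 4 clauses.

4


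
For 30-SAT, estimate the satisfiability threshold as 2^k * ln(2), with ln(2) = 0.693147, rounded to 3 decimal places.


Using the asymptotic formula: threshold ~ 2^k * ln(2).
2^30 = 1073741824.
1073741824 * 0.693147 = 744260924.08.

744260924.08


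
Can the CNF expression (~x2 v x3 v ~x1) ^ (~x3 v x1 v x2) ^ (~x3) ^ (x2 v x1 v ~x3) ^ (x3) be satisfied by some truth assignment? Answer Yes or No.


Check all 8 possible truth assignments.
Number of satisfying assignments found: 0.
The formula is unsatisfiable.

No


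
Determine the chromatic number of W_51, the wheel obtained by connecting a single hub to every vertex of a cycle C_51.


W_51 consists of the cycle C_51 together with a hub vertex adjacent to every cycle vertex.
The cycle C_51 needs 3 colors (odd cycle -> 3).
The hub is adjacent to every cycle vertex, so it must receive a new color distinct from all of them.
Chromatic number = 3 + 1 = 4.

4


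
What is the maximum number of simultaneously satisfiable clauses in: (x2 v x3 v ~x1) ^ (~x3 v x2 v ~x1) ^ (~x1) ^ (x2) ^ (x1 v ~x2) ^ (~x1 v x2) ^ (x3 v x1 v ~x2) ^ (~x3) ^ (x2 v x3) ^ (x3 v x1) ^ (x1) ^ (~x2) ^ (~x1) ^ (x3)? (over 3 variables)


Enumerate all 8 truth assignments.
For each, count how many of the 14 clauses are satisfied.
The formula is not fully satisfiable, so the maximum is below 14.
Maximum simultaneously satisfiable clauses = 11.

11


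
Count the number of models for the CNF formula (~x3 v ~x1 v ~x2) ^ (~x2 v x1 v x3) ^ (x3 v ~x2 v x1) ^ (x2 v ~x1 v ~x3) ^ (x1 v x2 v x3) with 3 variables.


Enumerate all 8 truth assignments over 3 variables.
Test each against every clause.
Satisfying assignments found: 4.

4


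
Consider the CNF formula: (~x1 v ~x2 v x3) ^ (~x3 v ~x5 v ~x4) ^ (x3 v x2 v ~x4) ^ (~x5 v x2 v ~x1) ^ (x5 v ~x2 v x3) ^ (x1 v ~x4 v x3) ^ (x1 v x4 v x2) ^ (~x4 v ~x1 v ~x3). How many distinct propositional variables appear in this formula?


Identify each distinct variable in the formula.
Variables found: x1, x2, x3, x4, x5.
Total distinct variables = 5.

5


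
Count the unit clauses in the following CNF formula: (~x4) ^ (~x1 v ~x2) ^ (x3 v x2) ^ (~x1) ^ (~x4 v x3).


A unit clause contains exactly one literal.
Unit clauses found: (~x4), (~x1).
Count = 2.

2


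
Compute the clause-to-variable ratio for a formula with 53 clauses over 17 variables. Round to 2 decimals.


Clause-to-variable ratio = clauses / variables.
53 / 17 = 3.12.

3.12


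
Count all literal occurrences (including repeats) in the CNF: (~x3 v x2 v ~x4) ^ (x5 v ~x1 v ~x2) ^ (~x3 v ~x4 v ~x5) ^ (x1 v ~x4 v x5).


Clause lengths: 3, 3, 3, 3.
Sum = 3 + 3 + 3 + 3 = 12.

12


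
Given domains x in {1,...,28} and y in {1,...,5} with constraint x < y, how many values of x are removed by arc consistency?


For the constraint x < y, x needs a supporting value in y's domain.
x can be at most 4 (one less than y's maximum).
Valid x values from domain: 4 out of 28.
Pruned = 28 - 4 = 24.

24


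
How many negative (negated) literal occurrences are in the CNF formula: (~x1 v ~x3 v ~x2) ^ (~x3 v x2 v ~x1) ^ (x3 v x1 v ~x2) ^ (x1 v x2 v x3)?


Scan each clause for negated literals.
Clause 1: 3 negative; Clause 2: 2 negative; Clause 3: 1 negative; Clause 4: 0 negative.
Total negative literal occurrences = 6.

6


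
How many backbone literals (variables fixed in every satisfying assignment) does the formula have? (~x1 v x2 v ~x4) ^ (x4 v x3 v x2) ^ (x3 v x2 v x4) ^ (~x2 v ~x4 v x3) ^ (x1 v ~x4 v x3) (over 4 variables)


Find all satisfying assignments: 9 model(s).
Check which variables have the same value in every model.
No variable is fixed across all models.
Backbone size = 0.

0


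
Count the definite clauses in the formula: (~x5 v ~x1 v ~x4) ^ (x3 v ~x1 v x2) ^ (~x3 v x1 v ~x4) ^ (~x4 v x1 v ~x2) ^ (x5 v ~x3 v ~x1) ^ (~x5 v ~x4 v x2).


A definite clause has exactly one positive literal.
Clause 1: 0 positive -> not definite
Clause 2: 2 positive -> not definite
Clause 3: 1 positive -> definite
Clause 4: 1 positive -> definite
Clause 5: 1 positive -> definite
Clause 6: 1 positive -> definite
Definite clause count = 4.

4


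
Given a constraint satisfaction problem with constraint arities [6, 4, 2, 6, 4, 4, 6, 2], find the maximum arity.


The arities are: 6, 4, 2, 6, 4, 4, 6, 2.
Scan for the maximum value.
Maximum arity = 6.

6


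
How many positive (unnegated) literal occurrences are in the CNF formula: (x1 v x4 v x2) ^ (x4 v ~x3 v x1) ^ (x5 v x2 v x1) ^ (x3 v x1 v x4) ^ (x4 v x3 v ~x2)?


Scan each clause for unnegated literals.
Clause 1: 3 positive; Clause 2: 2 positive; Clause 3: 3 positive; Clause 4: 3 positive; Clause 5: 2 positive.
Total positive literal occurrences = 13.

13


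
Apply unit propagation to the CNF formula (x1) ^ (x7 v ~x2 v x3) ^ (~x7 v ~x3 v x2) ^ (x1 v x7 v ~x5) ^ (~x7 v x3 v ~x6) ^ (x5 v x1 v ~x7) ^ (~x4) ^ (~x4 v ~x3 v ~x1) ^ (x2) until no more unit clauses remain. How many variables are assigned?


Unit propagation repeatedly assigns the literal in any unit clause, then simplifies.
Assignments in order: x1 = T, x4 = F, x2 = T.
No further unit clauses remain.
Total variables assigned = 3.

3


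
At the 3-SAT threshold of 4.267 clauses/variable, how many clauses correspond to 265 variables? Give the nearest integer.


The 3-SAT phase transition occurs at approximately 4.267 clauses per variable.
m = 4.267 * 265 = 1130.755.
Rounded to nearest integer: 1131.

1131


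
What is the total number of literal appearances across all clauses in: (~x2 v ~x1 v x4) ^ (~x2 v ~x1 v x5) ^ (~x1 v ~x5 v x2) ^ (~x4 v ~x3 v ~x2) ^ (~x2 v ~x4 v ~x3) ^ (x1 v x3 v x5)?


Clause lengths: 3, 3, 3, 3, 3, 3.
Sum = 3 + 3 + 3 + 3 + 3 + 3 = 18.

18


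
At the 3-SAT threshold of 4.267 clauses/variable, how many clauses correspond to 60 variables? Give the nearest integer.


The 3-SAT phase transition occurs at approximately 4.267 clauses per variable.
m = 4.267 * 60 = 256.02.
Rounded to nearest integer: 256.

256


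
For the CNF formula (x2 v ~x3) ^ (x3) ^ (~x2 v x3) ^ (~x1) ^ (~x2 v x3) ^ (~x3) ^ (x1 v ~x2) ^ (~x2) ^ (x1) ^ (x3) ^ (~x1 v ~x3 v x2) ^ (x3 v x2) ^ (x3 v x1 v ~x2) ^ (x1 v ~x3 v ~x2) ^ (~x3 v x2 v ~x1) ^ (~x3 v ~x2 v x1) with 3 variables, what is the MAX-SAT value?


Enumerate all 8 truth assignments.
For each, count how many of the 16 clauses are satisfied.
The formula is not fully satisfiable, so the maximum is below 16.
Maximum simultaneously satisfiable clauses = 13.

13


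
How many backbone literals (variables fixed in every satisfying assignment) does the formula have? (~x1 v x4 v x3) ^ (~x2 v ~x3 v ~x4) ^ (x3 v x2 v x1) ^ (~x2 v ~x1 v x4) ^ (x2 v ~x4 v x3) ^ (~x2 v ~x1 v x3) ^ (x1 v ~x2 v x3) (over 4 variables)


Find all satisfying assignments: 5 model(s).
Check which variables have the same value in every model.
Fixed variables: x3=T.
Backbone size = 1.

1


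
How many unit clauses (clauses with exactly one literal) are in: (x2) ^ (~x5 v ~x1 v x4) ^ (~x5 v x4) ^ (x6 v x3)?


A unit clause contains exactly one literal.
Unit clauses found: (x2).
Count = 1.

1


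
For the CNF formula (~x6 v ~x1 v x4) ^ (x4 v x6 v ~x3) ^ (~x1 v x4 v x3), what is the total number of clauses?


Each group enclosed in parentheses joined by ^ is one clause.
Counting the conjuncts: 3 clauses.

3


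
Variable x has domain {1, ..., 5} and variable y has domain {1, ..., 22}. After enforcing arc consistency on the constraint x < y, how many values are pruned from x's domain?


For the constraint x < y, x needs a supporting value in y's domain.
x can be at most 21 (one less than y's maximum).
Valid x values from domain: 5 out of 5.
Pruned = 5 - 5 = 0.

0


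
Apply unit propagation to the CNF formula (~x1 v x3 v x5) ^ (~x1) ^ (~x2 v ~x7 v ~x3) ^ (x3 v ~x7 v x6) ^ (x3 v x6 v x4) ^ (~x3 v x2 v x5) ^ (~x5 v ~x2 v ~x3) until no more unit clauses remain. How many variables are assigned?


Unit propagation repeatedly assigns the literal in any unit clause, then simplifies.
Assignments in order: x1 = F.
No further unit clauses remain.
Total variables assigned = 1.

1


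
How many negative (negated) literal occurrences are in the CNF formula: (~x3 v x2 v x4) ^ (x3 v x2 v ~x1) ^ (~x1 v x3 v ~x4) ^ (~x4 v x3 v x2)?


Scan each clause for negated literals.
Clause 1: 1 negative; Clause 2: 1 negative; Clause 3: 2 negative; Clause 4: 1 negative.
Total negative literal occurrences = 5.

5


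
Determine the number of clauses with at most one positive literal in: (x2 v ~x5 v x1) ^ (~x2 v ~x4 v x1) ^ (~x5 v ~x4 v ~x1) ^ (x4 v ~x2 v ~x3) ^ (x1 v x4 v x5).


A Horn clause has at most one positive literal.
Clause 1: 2 positive lit(s) -> not Horn
Clause 2: 1 positive lit(s) -> Horn
Clause 3: 0 positive lit(s) -> Horn
Clause 4: 1 positive lit(s) -> Horn
Clause 5: 3 positive lit(s) -> not Horn
Total Horn clauses = 3.

3


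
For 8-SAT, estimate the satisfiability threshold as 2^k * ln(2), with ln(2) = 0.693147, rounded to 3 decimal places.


Using the asymptotic formula: threshold ~ 2^k * ln(2).
2^8 = 256.
256 * 0.693147 = 177.446.

177.446


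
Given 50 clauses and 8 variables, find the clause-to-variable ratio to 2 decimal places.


Clause-to-variable ratio = clauses / variables.
50 / 8 = 6.25.

6.25


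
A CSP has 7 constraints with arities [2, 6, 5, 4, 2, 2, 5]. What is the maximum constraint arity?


The arities are: 2, 6, 5, 4, 2, 2, 5.
Scan for the maximum value.
Maximum arity = 6.

6


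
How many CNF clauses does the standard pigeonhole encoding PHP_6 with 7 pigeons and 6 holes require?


The PHP encoding has two parts:
1) At-least-one-hole clauses: 7 (one per pigeon, each with 6 literals).
2) At-most-one-pigeon-per-hole clauses: 6 holes * C(7,2) = 6 * 21 = 126.
Total clauses = 7 + 126 = 133.

133


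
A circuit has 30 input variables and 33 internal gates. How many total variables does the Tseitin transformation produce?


The Tseitin transformation introduces one auxiliary variable per gate.
Total variables = inputs + gates = 30 + 33 = 63.

63


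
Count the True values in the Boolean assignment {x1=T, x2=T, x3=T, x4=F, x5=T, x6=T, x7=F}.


The weight is the number of variables assigned True.
True variables: x1, x2, x3, x5, x6.
Weight = 5.

5


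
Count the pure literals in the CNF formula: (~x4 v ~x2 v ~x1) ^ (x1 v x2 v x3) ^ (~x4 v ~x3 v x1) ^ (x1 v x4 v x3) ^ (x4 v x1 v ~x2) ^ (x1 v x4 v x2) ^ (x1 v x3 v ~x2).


A pure literal appears in only one polarity across all clauses.
No pure literals found.
Count = 0.

0


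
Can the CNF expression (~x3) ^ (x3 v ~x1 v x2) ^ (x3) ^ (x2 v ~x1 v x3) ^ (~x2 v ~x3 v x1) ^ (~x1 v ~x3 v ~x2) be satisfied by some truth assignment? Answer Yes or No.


Check all 8 possible truth assignments.
Number of satisfying assignments found: 0.
The formula is unsatisfiable.

No


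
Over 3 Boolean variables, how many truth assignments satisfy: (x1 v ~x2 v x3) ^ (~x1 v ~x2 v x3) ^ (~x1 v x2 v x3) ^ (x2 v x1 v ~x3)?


Enumerate all 8 truth assignments over 3 variables.
Test each against every clause.
Satisfying assignments found: 4.

4


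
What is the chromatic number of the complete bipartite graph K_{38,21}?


K_{38,21} is bipartite by definition: the two parts are independent sets, with every edge crossing between them.
Color all vertices in one part with color 1 and all vertices in the other part with color 2.
Since the graph has at least one edge, one color does not suffice.
Chromatic number = 2.

2


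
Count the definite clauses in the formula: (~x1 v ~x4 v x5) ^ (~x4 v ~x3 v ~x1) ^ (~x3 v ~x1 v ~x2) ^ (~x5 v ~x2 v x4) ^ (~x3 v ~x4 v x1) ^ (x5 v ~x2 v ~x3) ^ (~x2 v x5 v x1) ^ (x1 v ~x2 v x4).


A definite clause has exactly one positive literal.
Clause 1: 1 positive -> definite
Clause 2: 0 positive -> not definite
Clause 3: 0 positive -> not definite
Clause 4: 1 positive -> definite
Clause 5: 1 positive -> definite
Clause 6: 1 positive -> definite
Clause 7: 2 positive -> not definite
Clause 8: 2 positive -> not definite
Definite clause count = 4.

4


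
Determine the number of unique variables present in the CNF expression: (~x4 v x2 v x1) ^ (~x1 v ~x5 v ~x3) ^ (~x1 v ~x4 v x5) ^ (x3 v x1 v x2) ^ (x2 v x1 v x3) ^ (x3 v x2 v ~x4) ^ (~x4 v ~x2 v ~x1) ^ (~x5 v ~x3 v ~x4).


Identify each distinct variable in the formula.
Variables found: x1, x2, x3, x4, x5.
Total distinct variables = 5.

5


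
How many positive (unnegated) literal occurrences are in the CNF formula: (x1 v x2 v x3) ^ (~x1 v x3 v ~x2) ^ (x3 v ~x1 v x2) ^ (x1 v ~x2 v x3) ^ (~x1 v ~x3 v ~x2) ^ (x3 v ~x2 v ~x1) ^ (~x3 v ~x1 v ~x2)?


Scan each clause for unnegated literals.
Clause 1: 3 positive; Clause 2: 1 positive; Clause 3: 2 positive; Clause 4: 2 positive; Clause 5: 0 positive; Clause 6: 1 positive; Clause 7: 0 positive.
Total positive literal occurrences = 9.

9


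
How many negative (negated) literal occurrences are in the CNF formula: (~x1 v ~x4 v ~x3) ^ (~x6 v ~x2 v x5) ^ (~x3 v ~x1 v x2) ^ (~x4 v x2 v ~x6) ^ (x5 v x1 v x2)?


Scan each clause for negated literals.
Clause 1: 3 negative; Clause 2: 2 negative; Clause 3: 2 negative; Clause 4: 2 negative; Clause 5: 0 negative.
Total negative literal occurrences = 9.

9


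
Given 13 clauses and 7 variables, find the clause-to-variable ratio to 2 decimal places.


Clause-to-variable ratio = clauses / variables.
13 / 7 = 1.86.

1.86


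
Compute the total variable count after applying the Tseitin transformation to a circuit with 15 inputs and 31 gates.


The Tseitin transformation introduces one auxiliary variable per gate.
Total variables = inputs + gates = 15 + 31 = 46.

46


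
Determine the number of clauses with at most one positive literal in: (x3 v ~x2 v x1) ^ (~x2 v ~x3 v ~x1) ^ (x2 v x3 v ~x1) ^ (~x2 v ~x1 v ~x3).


A Horn clause has at most one positive literal.
Clause 1: 2 positive lit(s) -> not Horn
Clause 2: 0 positive lit(s) -> Horn
Clause 3: 2 positive lit(s) -> not Horn
Clause 4: 0 positive lit(s) -> Horn
Total Horn clauses = 2.

2


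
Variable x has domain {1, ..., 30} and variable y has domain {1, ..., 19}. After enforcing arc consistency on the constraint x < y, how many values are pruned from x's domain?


For the constraint x < y, x needs a supporting value in y's domain.
x can be at most 18 (one less than y's maximum).
Valid x values from domain: 18 out of 30.
Pruned = 30 - 18 = 12.

12


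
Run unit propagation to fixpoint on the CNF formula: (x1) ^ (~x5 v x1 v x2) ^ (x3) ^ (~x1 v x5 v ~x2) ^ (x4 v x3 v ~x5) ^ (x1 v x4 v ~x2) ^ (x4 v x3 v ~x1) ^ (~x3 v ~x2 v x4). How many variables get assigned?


Unit propagation repeatedly assigns the literal in any unit clause, then simplifies.
Assignments in order: x1 = T, x3 = T.
No further unit clauses remain.
Total variables assigned = 2.

2


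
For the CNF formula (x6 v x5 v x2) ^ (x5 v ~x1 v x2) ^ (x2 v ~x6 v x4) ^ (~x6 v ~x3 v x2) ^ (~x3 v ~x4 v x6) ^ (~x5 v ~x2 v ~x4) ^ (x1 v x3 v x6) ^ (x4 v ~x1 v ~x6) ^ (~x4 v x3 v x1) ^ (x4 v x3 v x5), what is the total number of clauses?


Each group enclosed in parentheses joined by ^ is one clause.
Counting the conjuncts: 10 clauses.

10


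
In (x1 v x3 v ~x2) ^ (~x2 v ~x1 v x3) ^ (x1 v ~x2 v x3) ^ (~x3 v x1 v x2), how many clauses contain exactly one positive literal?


A definite clause has exactly one positive literal.
Clause 1: 2 positive -> not definite
Clause 2: 1 positive -> definite
Clause 3: 2 positive -> not definite
Clause 4: 2 positive -> not definite
Definite clause count = 1.

1


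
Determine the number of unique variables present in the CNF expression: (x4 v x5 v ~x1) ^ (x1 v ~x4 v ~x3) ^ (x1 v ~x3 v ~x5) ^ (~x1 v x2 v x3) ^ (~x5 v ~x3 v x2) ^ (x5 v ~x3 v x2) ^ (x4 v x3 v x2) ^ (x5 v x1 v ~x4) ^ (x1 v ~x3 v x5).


Identify each distinct variable in the formula.
Variables found: x1, x2, x3, x4, x5.
Total distinct variables = 5.

5


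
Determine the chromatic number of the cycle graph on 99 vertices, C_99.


An odd cycle cannot be 2-colored: alternating two colors around the cycle returns to the start with a conflict.
Since 99 is odd, three colors are required (and three suffice).
Chromatic number = 3.

3


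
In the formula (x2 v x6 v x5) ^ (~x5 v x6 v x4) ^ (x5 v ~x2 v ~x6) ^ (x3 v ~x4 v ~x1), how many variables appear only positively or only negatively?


A pure literal appears in only one polarity across all clauses.
Pure literals: x1 (negative only), x3 (positive only).
Count = 2.

2


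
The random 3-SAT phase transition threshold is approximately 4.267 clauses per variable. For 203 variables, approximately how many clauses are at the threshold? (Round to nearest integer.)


The 3-SAT phase transition occurs at approximately 4.267 clauses per variable.
m = 4.267 * 203 = 866.201.
Rounded to nearest integer: 866.

866


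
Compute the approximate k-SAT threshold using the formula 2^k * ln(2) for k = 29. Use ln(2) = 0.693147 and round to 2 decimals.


Using the asymptotic formula: threshold ~ 2^k * ln(2).
2^29 = 536870912.
536870912 * 0.693147 = 372130462.04.

372130462.04


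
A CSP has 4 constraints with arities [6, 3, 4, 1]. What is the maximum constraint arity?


The arities are: 6, 3, 4, 1.
Scan for the maximum value.
Maximum arity = 6.

6


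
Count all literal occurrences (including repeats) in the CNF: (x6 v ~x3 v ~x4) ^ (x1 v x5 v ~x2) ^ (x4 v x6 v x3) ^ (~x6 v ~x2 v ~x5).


Clause lengths: 3, 3, 3, 3.
Sum = 3 + 3 + 3 + 3 = 12.

12


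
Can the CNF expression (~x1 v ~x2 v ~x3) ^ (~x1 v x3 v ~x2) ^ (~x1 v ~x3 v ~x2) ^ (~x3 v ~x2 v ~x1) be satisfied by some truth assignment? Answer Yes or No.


Check all 8 possible truth assignments.
Number of satisfying assignments found: 6.
The formula is satisfiable.

Yes


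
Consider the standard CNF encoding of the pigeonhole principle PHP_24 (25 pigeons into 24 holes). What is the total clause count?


The PHP encoding has two parts:
1) At-least-one-hole clauses: 25 (one per pigeon, each with 24 literals).
2) At-most-one-pigeon-per-hole clauses: 24 holes * C(25,2) = 24 * 300 = 7200.
Total clauses = 25 + 7200 = 7225.

7225


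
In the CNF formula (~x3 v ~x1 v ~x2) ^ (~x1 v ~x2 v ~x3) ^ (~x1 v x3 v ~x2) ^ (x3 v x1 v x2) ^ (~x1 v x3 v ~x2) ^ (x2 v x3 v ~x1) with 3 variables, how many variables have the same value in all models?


Find all satisfying assignments: 4 model(s).
Check which variables have the same value in every model.
No variable is fixed across all models.
Backbone size = 0.

0


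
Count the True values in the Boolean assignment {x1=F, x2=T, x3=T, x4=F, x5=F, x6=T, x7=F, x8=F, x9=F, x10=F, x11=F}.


The weight is the number of variables assigned True.
True variables: x2, x3, x6.
Weight = 3.

3


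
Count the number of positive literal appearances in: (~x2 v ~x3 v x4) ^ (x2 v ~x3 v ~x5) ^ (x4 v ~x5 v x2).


Scan each clause for unnegated literals.
Clause 1: 1 positive; Clause 2: 1 positive; Clause 3: 2 positive.
Total positive literal occurrences = 4.

4


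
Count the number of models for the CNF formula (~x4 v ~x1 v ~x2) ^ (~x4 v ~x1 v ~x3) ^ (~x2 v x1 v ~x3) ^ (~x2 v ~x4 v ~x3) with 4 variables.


Enumerate all 16 truth assignments over 4 variables.
Test each against every clause.
Satisfying assignments found: 11.

11


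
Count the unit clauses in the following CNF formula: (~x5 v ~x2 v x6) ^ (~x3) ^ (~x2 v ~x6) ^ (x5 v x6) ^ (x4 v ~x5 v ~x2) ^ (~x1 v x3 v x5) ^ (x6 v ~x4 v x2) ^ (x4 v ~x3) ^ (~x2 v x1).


A unit clause contains exactly one literal.
Unit clauses found: (~x3).
Count = 1.

1


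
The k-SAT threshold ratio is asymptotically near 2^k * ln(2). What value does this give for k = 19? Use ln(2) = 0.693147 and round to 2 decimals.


Using the asymptotic formula: threshold ~ 2^k * ln(2).
2^19 = 524288.
524288 * 0.693147 = 363408.65.

363408.65


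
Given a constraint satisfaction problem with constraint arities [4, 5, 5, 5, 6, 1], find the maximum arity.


The arities are: 4, 5, 5, 5, 6, 1.
Scan for the maximum value.
Maximum arity = 6.

6


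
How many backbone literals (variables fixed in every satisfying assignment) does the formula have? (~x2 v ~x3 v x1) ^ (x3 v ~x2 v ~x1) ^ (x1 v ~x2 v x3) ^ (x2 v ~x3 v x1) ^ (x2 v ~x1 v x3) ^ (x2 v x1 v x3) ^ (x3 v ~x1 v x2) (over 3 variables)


Find all satisfying assignments: 2 model(s).
Check which variables have the same value in every model.
Fixed variables: x1=T, x3=T.
Backbone size = 2.

2


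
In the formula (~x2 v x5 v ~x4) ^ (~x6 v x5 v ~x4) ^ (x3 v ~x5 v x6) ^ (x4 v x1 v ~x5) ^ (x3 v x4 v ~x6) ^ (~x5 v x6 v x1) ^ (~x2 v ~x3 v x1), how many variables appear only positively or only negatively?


A pure literal appears in only one polarity across all clauses.
Pure literals: x1 (positive only), x2 (negative only).
Count = 2.

2


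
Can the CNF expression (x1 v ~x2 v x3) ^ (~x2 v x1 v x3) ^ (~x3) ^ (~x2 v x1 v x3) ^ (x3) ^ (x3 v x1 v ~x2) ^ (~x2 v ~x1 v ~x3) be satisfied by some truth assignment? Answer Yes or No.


Check all 8 possible truth assignments.
Number of satisfying assignments found: 0.
The formula is unsatisfiable.

No


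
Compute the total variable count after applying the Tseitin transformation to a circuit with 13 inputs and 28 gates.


The Tseitin transformation introduces one auxiliary variable per gate.
Total variables = inputs + gates = 13 + 28 = 41.

41


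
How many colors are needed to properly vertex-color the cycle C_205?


An odd cycle cannot be 2-colored: alternating two colors around the cycle returns to the start with a conflict.
Since 205 is odd, three colors are required (and three suffice).
Chromatic number = 3.

3


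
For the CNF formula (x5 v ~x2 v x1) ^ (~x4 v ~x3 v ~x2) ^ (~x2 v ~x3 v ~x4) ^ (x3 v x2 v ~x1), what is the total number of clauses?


Each group enclosed in parentheses joined by ^ is one clause.
Counting the conjuncts: 4 clauses.

4


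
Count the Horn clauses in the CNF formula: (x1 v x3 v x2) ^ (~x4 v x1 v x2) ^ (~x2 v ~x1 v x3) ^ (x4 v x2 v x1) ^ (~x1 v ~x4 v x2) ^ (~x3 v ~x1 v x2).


A Horn clause has at most one positive literal.
Clause 1: 3 positive lit(s) -> not Horn
Clause 2: 2 positive lit(s) -> not Horn
Clause 3: 1 positive lit(s) -> Horn
Clause 4: 3 positive lit(s) -> not Horn
Clause 5: 1 positive lit(s) -> Horn
Clause 6: 1 positive lit(s) -> Horn
Total Horn clauses = 3.

3


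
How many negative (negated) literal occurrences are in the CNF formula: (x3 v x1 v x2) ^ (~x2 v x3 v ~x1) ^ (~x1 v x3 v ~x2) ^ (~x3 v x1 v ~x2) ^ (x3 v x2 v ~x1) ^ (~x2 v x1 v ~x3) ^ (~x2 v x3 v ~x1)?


Scan each clause for negated literals.
Clause 1: 0 negative; Clause 2: 2 negative; Clause 3: 2 negative; Clause 4: 2 negative; Clause 5: 1 negative; Clause 6: 2 negative; Clause 7: 2 negative.
Total negative literal occurrences = 11.

11


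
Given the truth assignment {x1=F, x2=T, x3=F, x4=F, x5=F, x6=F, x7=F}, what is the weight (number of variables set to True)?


The weight is the number of variables assigned True.
True variables: x2.
Weight = 1.

1


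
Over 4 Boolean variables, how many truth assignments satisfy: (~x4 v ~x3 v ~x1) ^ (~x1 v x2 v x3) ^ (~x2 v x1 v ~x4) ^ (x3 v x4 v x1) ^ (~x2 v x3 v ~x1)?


Enumerate all 16 truth assignments over 4 variables.
Test each against every clause.
Satisfying assignments found: 6.

6


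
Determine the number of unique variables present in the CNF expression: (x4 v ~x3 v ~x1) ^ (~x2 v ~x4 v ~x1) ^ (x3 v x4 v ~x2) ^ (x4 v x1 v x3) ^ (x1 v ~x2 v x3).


Identify each distinct variable in the formula.
Variables found: x1, x2, x3, x4.
Total distinct variables = 4.

4


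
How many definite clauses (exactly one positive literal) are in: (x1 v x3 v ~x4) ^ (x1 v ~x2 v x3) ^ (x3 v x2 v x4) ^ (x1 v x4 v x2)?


A definite clause has exactly one positive literal.
Clause 1: 2 positive -> not definite
Clause 2: 2 positive -> not definite
Clause 3: 3 positive -> not definite
Clause 4: 3 positive -> not definite
Definite clause count = 0.

0


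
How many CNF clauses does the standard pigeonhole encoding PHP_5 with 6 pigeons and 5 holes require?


The PHP encoding has two parts:
1) At-least-one-hole clauses: 6 (one per pigeon, each with 5 literals).
2) At-most-one-pigeon-per-hole clauses: 5 holes * C(6,2) = 5 * 15 = 75.
Total clauses = 6 + 75 = 81.

81


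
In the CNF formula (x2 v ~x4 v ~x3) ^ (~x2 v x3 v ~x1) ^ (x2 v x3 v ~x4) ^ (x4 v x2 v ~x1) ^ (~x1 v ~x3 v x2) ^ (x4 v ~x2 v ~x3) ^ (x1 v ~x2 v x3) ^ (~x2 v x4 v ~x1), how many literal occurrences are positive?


Scan each clause for unnegated literals.
Clause 1: 1 positive; Clause 2: 1 positive; Clause 3: 2 positive; Clause 4: 2 positive; Clause 5: 1 positive; Clause 6: 1 positive; Clause 7: 2 positive; Clause 8: 1 positive.
Total positive literal occurrences = 11.

11


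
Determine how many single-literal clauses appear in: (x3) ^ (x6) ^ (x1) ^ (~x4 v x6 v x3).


A unit clause contains exactly one literal.
Unit clauses found: (x3), (x6), (x1).
Count = 3.

3


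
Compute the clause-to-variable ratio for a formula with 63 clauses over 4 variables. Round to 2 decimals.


Clause-to-variable ratio = clauses / variables.
63 / 4 = 15.75.

15.75


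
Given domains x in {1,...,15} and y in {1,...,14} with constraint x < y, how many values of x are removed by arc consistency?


For the constraint x < y, x needs a supporting value in y's domain.
x can be at most 13 (one less than y's maximum).
Valid x values from domain: 13 out of 15.
Pruned = 15 - 13 = 2.

2


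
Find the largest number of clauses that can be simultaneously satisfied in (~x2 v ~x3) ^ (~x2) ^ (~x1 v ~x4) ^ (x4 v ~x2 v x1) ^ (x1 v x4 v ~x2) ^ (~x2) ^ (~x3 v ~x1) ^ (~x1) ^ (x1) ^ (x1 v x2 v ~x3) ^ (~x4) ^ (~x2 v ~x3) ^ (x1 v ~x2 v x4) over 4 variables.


Enumerate all 16 truth assignments.
For each, count how many of the 13 clauses are satisfied.
The formula is not fully satisfiable, so the maximum is below 13.
Maximum simultaneously satisfiable clauses = 12.

12


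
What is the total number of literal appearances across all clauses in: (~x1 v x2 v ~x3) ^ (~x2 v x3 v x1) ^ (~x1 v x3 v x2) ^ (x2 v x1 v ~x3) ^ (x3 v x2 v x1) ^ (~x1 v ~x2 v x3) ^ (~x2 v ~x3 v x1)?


Clause lengths: 3, 3, 3, 3, 3, 3, 3.
Sum = 3 + 3 + 3 + 3 + 3 + 3 + 3 = 21.

21


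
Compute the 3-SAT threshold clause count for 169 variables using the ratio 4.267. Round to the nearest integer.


The 3-SAT phase transition occurs at approximately 4.267 clauses per variable.
m = 4.267 * 169 = 721.123.
Rounded to nearest integer: 721.

721


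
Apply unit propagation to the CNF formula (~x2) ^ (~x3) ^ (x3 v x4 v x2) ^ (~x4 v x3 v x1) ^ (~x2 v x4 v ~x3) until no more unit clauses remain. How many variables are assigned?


Unit propagation repeatedly assigns the literal in any unit clause, then simplifies.
Assignments in order: x2 = F, x3 = F, x4 = T, x1 = T.
No further unit clauses remain.
Total variables assigned = 4.

4


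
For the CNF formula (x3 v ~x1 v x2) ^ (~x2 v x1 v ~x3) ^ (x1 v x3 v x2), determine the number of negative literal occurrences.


Scan each clause for negated literals.
Clause 1: 1 negative; Clause 2: 2 negative; Clause 3: 0 negative.
Total negative literal occurrences = 3.

3


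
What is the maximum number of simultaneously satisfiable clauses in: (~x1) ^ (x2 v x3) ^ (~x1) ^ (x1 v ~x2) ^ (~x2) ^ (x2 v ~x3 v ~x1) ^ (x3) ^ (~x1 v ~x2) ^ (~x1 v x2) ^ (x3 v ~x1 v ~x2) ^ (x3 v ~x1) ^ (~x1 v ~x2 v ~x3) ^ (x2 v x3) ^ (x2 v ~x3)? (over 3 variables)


Enumerate all 8 truth assignments.
For each, count how many of the 14 clauses are satisfied.
The formula is not fully satisfiable, so the maximum is below 14.
Maximum simultaneously satisfiable clauses = 13.

13


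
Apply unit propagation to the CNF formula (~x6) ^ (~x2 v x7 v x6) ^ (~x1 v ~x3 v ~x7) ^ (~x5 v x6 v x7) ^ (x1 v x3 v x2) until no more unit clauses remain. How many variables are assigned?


Unit propagation repeatedly assigns the literal in any unit clause, then simplifies.
Assignments in order: x6 = F.
No further unit clauses remain.
Total variables assigned = 1.

1


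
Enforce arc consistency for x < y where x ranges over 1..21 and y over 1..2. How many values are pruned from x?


For the constraint x < y, x needs a supporting value in y's domain.
x can be at most 1 (one less than y's maximum).
Valid x values from domain: 1 out of 21.
Pruned = 21 - 1 = 20.

20


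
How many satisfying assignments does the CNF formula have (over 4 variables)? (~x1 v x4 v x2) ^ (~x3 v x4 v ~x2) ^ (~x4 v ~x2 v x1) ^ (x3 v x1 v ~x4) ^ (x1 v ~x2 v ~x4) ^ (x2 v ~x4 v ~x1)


Enumerate all 16 truth assignments over 4 variables.
Test each against every clause.
Satisfying assignments found: 7.

7
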